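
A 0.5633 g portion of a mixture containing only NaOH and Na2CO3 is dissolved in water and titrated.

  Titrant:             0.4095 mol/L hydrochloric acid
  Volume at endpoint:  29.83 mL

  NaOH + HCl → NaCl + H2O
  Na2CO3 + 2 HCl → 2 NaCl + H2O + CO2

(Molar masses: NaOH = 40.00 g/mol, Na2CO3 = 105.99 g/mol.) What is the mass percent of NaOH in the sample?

45.93 %

n(HCl) = 0.02983 × 0.4095 = 0.01222 mol
Let x = n(NaOH), y = n(Na2CO3).
Titrant: 1x + 2y = 0.01222;  mass: 40.00x + 105.99y = 0.5633
Solving, x = 6.468 × 10^-3 mol, y = 2.874 × 10^-3 mol
mass of NaOH = 6.468 × 10^-3 × 40.00 = 0.2587 g
% NaOH = 0.2587 / 0.5633 × 100 = 45.93 %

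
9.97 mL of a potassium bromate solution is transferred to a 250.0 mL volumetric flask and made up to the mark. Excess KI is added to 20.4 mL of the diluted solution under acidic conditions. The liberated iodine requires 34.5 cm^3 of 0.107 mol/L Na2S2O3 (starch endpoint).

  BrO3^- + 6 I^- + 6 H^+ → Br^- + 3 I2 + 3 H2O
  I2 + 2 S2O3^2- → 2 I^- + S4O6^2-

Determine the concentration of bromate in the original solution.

n(S2O3^2-) = 0.0345 × 0.107 = 3.69 × 10^-3 mol
n(I2) = n(S2O3^2-)/2 = 1.85 × 10^-3 mol
From the 1:3 ratio, n(BrO3^-) in the aliquot = 1/3 × 1.85 × 10^-3 = 6.15 × 10^-4 mol
[BrO3^-]_dilute = 6.15 × 10^-4 / 0.0204 = 0.0302 mol/L
[BrO3^-]_original = 0.0302 × 250.0/9.97 = 0.756 mol/L

0.756 mol/L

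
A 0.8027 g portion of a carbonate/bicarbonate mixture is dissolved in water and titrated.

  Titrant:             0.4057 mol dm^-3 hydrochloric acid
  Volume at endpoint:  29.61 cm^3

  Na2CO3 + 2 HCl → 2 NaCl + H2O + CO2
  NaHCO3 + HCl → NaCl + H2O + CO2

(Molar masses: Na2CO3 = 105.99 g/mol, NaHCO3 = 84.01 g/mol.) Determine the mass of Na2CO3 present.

0.3528 g

n(HCl) = 0.02961 × 0.4057 = 0.01201 mol
Let x = n(Na2CO3), y = n(NaHCO3).
Titrant: 2x + 1y = 0.01201;  mass: 105.99x + 84.01y = 0.8027
Solving, x = 3.329 × 10^-3 mol, y = 5.355 × 10^-3 mol
mass of Na2CO3 = 3.329 × 10^-3 × 105.99 = 0.3528 g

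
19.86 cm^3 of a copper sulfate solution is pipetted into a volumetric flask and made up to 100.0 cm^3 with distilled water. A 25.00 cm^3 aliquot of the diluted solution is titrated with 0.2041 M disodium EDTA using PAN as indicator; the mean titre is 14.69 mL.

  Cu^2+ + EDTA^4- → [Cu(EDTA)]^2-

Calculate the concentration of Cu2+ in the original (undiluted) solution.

0.6039 M

n(EDTA) = 0.01469 × 0.2041 = 2.998 × 10^-3 mol
n(Cu2+) in the aliquot = 2.998 × 10^-3 mol (1:1 ratio)
[Cu2+]_dilute = 2.998 × 10^-3 / 0.02500 = 0.1199 mol/L
Dilution factor = 100.0 / 19.86 = 5.035
[Cu2+]_stock = 0.1199 × 5.035 = 0.6039 mol/L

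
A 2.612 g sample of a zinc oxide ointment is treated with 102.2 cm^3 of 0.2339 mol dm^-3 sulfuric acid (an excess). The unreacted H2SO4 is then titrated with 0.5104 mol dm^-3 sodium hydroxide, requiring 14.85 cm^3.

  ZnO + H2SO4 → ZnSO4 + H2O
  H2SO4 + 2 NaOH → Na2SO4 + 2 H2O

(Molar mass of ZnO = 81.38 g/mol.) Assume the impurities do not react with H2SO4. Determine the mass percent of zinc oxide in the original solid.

n(H2SO4) added = 0.1022 × 0.2339 = 0.02390 mol
n(NaOH) used in back-titration = 0.01485 × 0.5104 = 7.579 × 10^-3 mol
From the 1:2 ratio, n(H2SO4) left over = 1/2 × 7.579 × 10^-3 = 3.790 × 10^-3 mol
n(H2SO4) consumed by analyte = 0.02390 − 3.790 × 10^-3 = 0.02011 mol
n(ZnO) = 0.02011 mol (1:1 ratio)
mass of ZnO = 0.02011 × 81.38 = 1.637 g
% ZnO = 1.637 / 2.612 × 100 = 62.67 %

62.67 %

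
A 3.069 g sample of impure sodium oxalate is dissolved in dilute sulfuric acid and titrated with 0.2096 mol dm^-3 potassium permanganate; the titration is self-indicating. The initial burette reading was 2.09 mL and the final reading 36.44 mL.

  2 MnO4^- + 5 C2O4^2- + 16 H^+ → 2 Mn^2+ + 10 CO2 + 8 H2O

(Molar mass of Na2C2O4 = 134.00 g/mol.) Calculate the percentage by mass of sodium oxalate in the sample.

78.59 %

n(KMnO4) = 0.03435 L × 0.2096 mol/L = 7.200 × 10^-3 mol
From the 5:2 ratio, n(Na2C2O4) = 5/2 × 7.200 × 10^-3 = 0.01800 mol
mass of Na2C2O4 = 0.01800 × 134.00 g/mol = 2.412 g
% Na2C2O4 = 2.412 / 3.069 × 100 = 78.59 %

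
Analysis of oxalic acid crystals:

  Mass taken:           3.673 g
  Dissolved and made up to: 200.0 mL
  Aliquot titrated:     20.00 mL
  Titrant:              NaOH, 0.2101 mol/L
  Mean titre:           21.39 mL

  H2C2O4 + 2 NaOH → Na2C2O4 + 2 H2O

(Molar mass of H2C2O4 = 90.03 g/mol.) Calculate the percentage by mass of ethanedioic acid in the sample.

55.08 %

n(NaOH) per titration = 0.02139 × 0.2101 = 4.494 × 10^-3 mol
From the 1:2 ratio, n(H2C2O4) in each aliquot = 1/2 × 4.494 × 10^-3 = 2.247 × 10^-3 mol
n(H2C2O4) in the whole flask = 2.247 × 10^-3 × 200.0/20.00 = 0.02247 mol
mass of H2C2O4 = 0.02247 × 90.03 = 2.023 g
% H2C2O4 = 2.023 / 3.673 × 100 = 55.08 %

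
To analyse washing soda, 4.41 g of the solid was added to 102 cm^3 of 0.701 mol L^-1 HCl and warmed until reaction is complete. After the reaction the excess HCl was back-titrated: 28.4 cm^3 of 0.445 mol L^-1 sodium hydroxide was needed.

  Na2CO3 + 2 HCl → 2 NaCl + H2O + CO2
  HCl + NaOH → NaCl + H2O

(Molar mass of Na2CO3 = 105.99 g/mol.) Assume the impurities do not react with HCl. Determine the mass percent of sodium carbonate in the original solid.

n(HCl) added = 0.102 × 0.701 = 0.0715 mol
n(NaOH) used in back-titration = 0.0284 × 0.445 = 0.0126 mol
n(HCl) left over = 0.0126 mol (1:1 ratio)
n(HCl) consumed by analyte = 0.0715 − 0.0126 = 0.0589 mol
From the 1:2 ratio, n(Na2CO3) = 1/2 × 0.0589 = 0.0294 mol
mass of Na2CO3 = 0.0294 × 105.99 = 3.12 g
% Na2CO3 = 3.12 / 4.41 × 100 = 70.7 %

70.7 %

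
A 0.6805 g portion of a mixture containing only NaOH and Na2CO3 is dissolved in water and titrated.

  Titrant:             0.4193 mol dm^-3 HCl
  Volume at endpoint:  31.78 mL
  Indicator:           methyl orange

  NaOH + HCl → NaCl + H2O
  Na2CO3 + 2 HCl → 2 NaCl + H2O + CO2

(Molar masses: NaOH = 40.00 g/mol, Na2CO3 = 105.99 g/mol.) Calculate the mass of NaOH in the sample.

0.07904 g

n(HCl) = 0.03178 × 0.4193 = 0.01333 mol
Let x = n(NaOH), y = n(Na2CO3).
Titrant: 1x + 2y = 0.01333;  mass: 40.00x + 105.99y = 0.6805
Solving, x = 1.976 × 10^-3 mol, y = 5.675 × 10^-3 mol
mass of NaOH = 1.976 × 10^-3 × 40.00 = 0.07904 g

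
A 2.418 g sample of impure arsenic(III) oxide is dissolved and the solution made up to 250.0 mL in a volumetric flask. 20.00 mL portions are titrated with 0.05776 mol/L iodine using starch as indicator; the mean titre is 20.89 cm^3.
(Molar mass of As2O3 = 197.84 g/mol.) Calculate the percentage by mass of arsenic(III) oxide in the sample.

As2O3 + 2 I2 + 2 H2O → As2O5 + 4 HI
n(I2) per titration = 0.02089 × 0.05776 = 1.207 × 10^-3 mol
From the 1:2 ratio, n(As2O3) in each aliquot = 1/2 × 1.207 × 10^-3 = 6.033 × 10^-4 mol
n(As2O3) in the whole flask = 6.033 × 10^-4 × 250.0/20.00 = 7.541 × 10^-3 mol
mass of As2O3 = 7.541 × 10^-3 × 197.84 = 1.492 g
% As2O3 = 1.492 / 2.418 × 100 = 61.70 %

61.70 %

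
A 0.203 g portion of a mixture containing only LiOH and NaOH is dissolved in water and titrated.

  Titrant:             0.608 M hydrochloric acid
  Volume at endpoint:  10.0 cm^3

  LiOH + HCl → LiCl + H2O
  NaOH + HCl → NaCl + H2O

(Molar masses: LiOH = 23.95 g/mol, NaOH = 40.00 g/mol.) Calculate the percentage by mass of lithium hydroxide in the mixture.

n(HCl) = 0.0100 × 0.608 = 6.08 × 10^-3 mol
Let x = n(LiOH), y = n(NaOH).
Titrant: 1x + 1y = 6.08 × 10^-3;  mass: 23.95x + 40.00y = 0.203
Solving, x = 2.50 × 10^-3 mol, y = 3.58 × 10^-3 mol
mass of LiOH = 2.50 × 10^-3 × 23.95 = 0.0600 g
% LiOH = 0.0600 / 0.203 × 100 = 29.6 %

29.6 %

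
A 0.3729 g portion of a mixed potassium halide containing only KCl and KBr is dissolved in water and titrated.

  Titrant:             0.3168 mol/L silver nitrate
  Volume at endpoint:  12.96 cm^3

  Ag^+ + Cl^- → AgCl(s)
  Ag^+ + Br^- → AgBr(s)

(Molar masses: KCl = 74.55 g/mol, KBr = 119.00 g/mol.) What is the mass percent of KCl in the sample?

52.03 %

n(AgNO3) = 0.01296 × 0.3168 = 4.106 × 10^-3 mol
Let x = n(KCl), y = n(KBr).
Titrant: 1x + 1y = 4.106 × 10^-3;  mass: 74.55x + 119.00y = 0.3729
Solving, x = 2.603 × 10^-3 mol, y = 1.503 × 10^-3 mol
mass of KCl = 2.603 × 10^-3 × 74.55 = 0.1940 g
% KCl = 0.1940 / 0.3729 × 100 = 52.03 %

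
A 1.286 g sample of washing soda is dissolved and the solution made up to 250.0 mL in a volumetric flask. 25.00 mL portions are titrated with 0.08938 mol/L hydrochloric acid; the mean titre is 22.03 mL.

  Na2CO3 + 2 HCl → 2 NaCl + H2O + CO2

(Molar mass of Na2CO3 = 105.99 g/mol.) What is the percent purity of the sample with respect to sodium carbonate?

81.14 %

n(HCl) per titration = 0.02203 × 0.08938 = 1.969 × 10^-3 mol
From the 1:2 ratio, n(Na2CO3) in each aliquot = 1/2 × 1.969 × 10^-3 = 9.845 × 10^-4 mol
n(Na2CO3) in the whole flask = 9.845 × 10^-4 × 250.0/25.00 = 9.845 × 10^-3 mol
mass of Na2CO3 = 9.845 × 10^-3 × 105.99 = 1.043 g
% Na2CO3 = 1.043 / 1.286 × 100 = 81.14 %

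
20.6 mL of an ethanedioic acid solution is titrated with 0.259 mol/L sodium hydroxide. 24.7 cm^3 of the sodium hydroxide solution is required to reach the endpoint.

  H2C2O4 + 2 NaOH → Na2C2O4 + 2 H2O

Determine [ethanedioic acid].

n(NaOH) = 0.0247 L × 0.259 mol/L = 6.40 × 10^-3 mol
From the 1:2 mole ratio, n(H2C2O4) = 1/2 × 6.40 × 10^-3 = 3.20 × 10^-3 mol
[H2C2O4] = 3.20 × 10^-3 mol / 0.0206 L = 0.155 mol/L

0.155 mol/L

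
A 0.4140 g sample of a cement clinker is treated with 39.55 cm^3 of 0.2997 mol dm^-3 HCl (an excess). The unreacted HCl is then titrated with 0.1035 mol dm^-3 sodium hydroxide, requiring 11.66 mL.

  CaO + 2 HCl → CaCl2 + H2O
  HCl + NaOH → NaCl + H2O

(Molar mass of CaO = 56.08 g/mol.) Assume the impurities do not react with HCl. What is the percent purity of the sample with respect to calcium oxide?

n(HCl) added = 0.03955 × 0.2997 = 0.01185 mol
n(NaOH) used in back-titration = 0.01166 × 0.1035 = 1.207 × 10^-3 mol
n(HCl) left over = 1.207 × 10^-3 mol (1:1 ratio)
n(HCl) consumed by analyte = 0.01185 − 1.207 × 10^-3 = 0.01065 mol
From the 1:2 ratio, n(CaO) = 1/2 × 0.01065 = 5.323 × 10^-3 mol
mass of CaO = 5.323 × 10^-3 × 56.08 = 0.2985 g
% CaO = 0.2985 / 0.4140 × 100 = 72.11 %

72.11 %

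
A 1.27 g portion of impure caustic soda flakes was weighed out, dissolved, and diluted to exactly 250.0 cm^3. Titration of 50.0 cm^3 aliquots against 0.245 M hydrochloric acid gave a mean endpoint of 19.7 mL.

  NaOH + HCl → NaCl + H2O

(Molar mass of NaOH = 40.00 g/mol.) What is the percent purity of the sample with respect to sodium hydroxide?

n(HCl) per titration = 0.0197 × 0.245 = 4.83 × 10^-3 mol
n(NaOH) in each aliquot = 4.83 × 10^-3 mol (1:1 ratio)
n(NaOH) in the whole flask = 4.83 × 10^-3 × 250.0/50.0 = 0.0241 mol
mass of NaOH = 0.0241 × 40.00 = 0.965 g
% NaOH = 0.965 / 1.27 × 100 = 76.0 %

76.0 %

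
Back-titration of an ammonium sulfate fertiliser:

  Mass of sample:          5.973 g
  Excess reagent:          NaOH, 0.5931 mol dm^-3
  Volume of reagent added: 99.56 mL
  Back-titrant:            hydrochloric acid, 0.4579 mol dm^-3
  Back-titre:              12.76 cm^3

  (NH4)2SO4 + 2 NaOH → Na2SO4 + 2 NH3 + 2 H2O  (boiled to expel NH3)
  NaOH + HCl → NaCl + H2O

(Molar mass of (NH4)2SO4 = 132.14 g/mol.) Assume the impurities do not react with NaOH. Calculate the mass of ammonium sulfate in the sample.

n(NaOH) added = 0.09956 × 0.5931 = 0.05905 mol
n(HCl) used in back-titration = 0.01276 × 0.4579 = 5.843 × 10^-3 mol
n(NaOH) left over = 5.843 × 10^-3 mol (1:1 ratio)
n(NaOH) consumed by analyte = 0.05905 − 5.843 × 10^-3 = 0.05321 mol
From the 1:2 ratio, n((NH4)2SO4) = 1/2 × 0.05321 = 0.02660 mol
mass of (NH4)2SO4 = 0.02660 × 132.14 = 3.515 g

3.515 g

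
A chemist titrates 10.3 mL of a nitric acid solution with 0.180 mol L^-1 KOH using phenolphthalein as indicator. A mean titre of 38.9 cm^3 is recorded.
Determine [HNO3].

HNO3 + KOH → KNO3 + H2O
n(KOH) = 0.0389 L × 0.180 mol/L = 7.00 × 10^-3 mol
n(HNO3) = 7.00 × 10^-3 mol (1:1 mole ratio)
[HNO3] = 7.00 × 10^-3 mol / 0.0103 L = 0.680 mol/L

0.680 mol/L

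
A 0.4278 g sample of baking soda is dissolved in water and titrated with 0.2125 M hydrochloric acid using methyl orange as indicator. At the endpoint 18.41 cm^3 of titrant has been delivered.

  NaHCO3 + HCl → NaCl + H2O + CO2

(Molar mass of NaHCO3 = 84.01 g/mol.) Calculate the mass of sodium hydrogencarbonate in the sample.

0.3287 g

n(HCl) = 0.01841 L × 0.2125 mol/L = 3.912 × 10^-3 mol
n(NaHCO3) = 3.912 × 10^-3 mol (1:1 ratio)
mass of NaHCO3 = 3.912 × 10^-3 × 84.01 g/mol = 0.3287 g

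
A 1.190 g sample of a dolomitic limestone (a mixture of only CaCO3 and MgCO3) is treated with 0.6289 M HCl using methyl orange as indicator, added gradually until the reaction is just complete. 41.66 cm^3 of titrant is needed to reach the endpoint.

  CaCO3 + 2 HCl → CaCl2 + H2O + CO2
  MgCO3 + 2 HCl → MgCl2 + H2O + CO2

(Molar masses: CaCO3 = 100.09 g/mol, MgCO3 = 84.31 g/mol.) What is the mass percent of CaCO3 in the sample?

n(HCl) = 0.04166 × 0.6289 = 0.02620 mol
Let x = n(CaCO3), y = n(MgCO3).
Titrant: 2x + 2y = 0.02620;  mass: 100.09x + 84.31y = 1.190
Solving, x = 5.421 × 10^-3 mol, y = 7.679 × 10^-3 mol
mass of CaCO3 = 5.421 × 10^-3 × 100.09 = 0.5426 g
% CaCO3 = 0.5426 / 1.190 × 100 = 45.59 %

45.59 %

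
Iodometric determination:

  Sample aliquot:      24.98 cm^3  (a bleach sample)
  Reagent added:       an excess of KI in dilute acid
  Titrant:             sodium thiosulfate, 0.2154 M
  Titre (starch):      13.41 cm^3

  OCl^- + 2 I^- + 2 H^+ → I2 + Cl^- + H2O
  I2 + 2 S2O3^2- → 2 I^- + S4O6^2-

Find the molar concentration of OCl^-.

n(S2O3^2-) = 0.01341 × 0.2154 = 2.889 × 10^-3 mol
n(I2) = n(S2O3^2-)/2 = 1.444 × 10^-3 mol
n(OCl^-) in the aliquot = 1.444 × 10^-3 mol (1:1 ratio)
[OCl^-] = 1.444 × 10^-3 / 0.02498 = 0.05782 mol/L

0.05782 M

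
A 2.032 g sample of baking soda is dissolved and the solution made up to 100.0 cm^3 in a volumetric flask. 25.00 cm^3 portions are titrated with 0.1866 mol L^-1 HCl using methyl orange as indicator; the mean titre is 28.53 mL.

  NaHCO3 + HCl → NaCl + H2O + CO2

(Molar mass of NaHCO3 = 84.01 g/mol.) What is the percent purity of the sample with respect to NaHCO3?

n(HCl) per titration = 0.02853 × 0.1866 = 5.324 × 10^-3 mol
n(NaHCO3) in each aliquot = 5.324 × 10^-3 mol (1:1 ratio)
n(NaHCO3) in the whole flask = 5.324 × 10^-3 × 100.0/25.00 = 0.02129 mol
mass of NaHCO3 = 0.02129 × 84.01 = 1.789 g
% NaHCO3 = 1.789 / 2.032 × 100 = 88.04 %

88.04 %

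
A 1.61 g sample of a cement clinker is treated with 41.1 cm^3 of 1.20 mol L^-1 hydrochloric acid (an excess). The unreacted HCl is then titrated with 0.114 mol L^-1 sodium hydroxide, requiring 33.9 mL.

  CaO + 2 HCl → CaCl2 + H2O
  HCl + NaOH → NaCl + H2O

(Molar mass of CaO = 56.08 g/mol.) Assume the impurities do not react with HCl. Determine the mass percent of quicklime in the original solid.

79.2 %

n(HCl) added = 0.0411 × 1.20 = 0.0493 mol
n(NaOH) used in back-titration = 0.0339 × 0.114 = 3.86 × 10^-3 mol
n(HCl) left over = 3.86 × 10^-3 mol (1:1 ratio)
n(HCl) consumed by analyte = 0.0493 − 3.86 × 10^-3 = 0.0455 mol
From the 1:2 ratio, n(CaO) = 1/2 × 0.0455 = 0.0227 mol
mass of CaO = 0.0227 × 56.08 = 1.27 g
% CaO = 1.27 / 1.61 × 100 = 79.2 %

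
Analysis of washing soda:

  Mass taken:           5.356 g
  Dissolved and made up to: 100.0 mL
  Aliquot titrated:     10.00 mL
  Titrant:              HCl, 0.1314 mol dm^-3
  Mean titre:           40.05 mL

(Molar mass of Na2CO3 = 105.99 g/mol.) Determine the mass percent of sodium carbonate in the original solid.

Na2CO3 + 2 HCl → 2 NaCl + H2O + CO2
n(HCl) per titration = 0.04005 × 0.1314 = 5.263 × 10^-3 mol
From the 1:2 ratio, n(Na2CO3) in each aliquot = 1/2 × 5.263 × 10^-3 = 2.631 × 10^-3 mol
n(Na2CO3) in the whole flask = 2.631 × 10^-3 × 100.0/10.00 = 0.02631 mol
mass of Na2CO3 = 0.02631 × 105.99 = 2.789 g
% Na2CO3 = 2.789 / 5.356 × 100 = 52.07 %

52.07 %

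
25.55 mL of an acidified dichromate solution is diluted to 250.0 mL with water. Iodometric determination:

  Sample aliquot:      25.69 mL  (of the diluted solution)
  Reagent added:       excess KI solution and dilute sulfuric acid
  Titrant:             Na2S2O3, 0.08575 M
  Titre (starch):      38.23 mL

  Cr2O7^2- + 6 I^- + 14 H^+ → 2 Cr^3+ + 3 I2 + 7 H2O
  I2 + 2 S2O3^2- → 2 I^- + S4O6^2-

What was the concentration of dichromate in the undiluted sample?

n(S2O3^2-) = 0.03823 × 0.08575 = 3.278 × 10^-3 mol
n(I2) = n(S2O3^2-)/2 = 1.639 × 10^-3 mol
From the 1:3 ratio, n(Cr2O7^2-) in the aliquot = 1/3 × 1.639 × 10^-3 = 5.464 × 10^-4 mol
[Cr2O7^2-]_dilute = 5.464 × 10^-4 / 0.02569 = 0.02127 mol/L
[Cr2O7^2-]_original = 0.02127 × 250.0/25.55 = 0.2081 mol/L

0.2081 M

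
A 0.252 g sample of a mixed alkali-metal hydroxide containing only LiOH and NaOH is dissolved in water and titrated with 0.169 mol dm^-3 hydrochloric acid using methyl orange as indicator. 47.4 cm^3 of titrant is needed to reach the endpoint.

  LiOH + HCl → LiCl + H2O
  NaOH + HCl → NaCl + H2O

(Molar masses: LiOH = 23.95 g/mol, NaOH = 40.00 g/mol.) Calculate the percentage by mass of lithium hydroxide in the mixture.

n(HCl) = 0.0474 × 0.169 = 8.01 × 10^-3 mol
Let x = n(LiOH), y = n(NaOH).
Titrant: 1x + 1y = 8.01 × 10^-3;  mass: 23.95x + 40.00y = 0.252
Solving, x = 4.26 × 10^-3 mol, y = 3.75 × 10^-3 mol
mass of LiOH = 4.26 × 10^-3 × 23.95 = 0.102 g
% LiOH = 0.102 / 0.252 × 100 = 40.5 %

40.5 %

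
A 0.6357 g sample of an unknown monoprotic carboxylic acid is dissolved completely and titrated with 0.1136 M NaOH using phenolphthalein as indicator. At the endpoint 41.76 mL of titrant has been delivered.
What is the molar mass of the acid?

n(NaOH) = 0.04176 L × 0.1136 mol/L = 4.744 × 10^-3 mol
n(HA) = 4.744 × 10^-3 mol (1:1 ratio)
M = m / n = 0.6357 g / 4.744 × 10^-3 mol = 134.0 g/mol

134.0 g/mol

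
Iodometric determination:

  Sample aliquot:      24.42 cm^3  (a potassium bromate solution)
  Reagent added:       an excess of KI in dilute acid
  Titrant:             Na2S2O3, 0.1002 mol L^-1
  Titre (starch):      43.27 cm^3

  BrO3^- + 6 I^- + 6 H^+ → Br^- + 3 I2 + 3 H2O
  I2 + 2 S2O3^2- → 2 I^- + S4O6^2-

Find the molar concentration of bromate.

n(S2O3^2-) = 0.04327 × 0.1002 = 4.336 × 10^-3 mol
n(I2) = n(S2O3^2-)/2 = 2.168 × 10^-3 mol
From the 1:3 ratio, n(BrO3^-) in the aliquot = 1/3 × 2.168 × 10^-3 = 7.226 × 10^-4 mol
[BrO3^-] = 7.226 × 10^-4 / 0.02442 = 0.02959 mol/L

0.02959 mol/L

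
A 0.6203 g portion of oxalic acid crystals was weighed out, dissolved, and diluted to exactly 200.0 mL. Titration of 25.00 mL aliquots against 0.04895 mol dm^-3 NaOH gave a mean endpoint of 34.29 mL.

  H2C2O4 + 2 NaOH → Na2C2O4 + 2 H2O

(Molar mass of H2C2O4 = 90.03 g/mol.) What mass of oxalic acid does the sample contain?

0.6045 g

n(NaOH) per titration = 0.03429 × 0.04895 = 1.678 × 10^-3 mol
From the 1:2 ratio, n(H2C2O4) in each aliquot = 1/2 × 1.678 × 10^-3 = 8.392 × 10^-4 mol
n(H2C2O4) in the whole flask = 8.392 × 10^-4 × 200.0/25.00 = 6.714 × 10^-3 mol
mass of H2C2O4 = 6.714 × 10^-3 × 90.03 = 0.6045 g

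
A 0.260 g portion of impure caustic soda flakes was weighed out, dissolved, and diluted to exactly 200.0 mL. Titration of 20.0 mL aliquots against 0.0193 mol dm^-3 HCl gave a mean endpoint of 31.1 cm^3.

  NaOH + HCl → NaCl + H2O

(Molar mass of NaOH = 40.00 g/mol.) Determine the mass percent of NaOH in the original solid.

92.3 %

n(HCl) per titration = 0.0311 × 0.0193 = 6.00 × 10^-4 mol
n(NaOH) in each aliquot = 6.00 × 10^-4 mol (1:1 ratio)
n(NaOH) in the whole flask = 6.00 × 10^-4 × 200.0/20.0 = 6.00 × 10^-3 mol
mass of NaOH = 6.00 × 10^-3 × 40.00 = 0.240 g
% NaOH = 0.240 / 0.260 × 100 = 92.3 %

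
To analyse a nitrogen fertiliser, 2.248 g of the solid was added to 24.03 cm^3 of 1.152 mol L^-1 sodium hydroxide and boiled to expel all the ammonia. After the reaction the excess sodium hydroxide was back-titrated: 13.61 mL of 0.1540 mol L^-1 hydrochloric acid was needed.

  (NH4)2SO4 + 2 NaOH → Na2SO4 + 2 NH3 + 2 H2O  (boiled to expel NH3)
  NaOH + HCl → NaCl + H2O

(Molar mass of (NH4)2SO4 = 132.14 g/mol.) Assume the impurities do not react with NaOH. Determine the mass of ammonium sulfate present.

n(NaOH) added = 0.02403 × 1.152 = 0.02768 mol
n(HCl) used in back-titration = 0.01361 × 0.1540 = 2.096 × 10^-3 mol
n(NaOH) left over = 2.096 × 10^-3 mol (1:1 ratio)
n(NaOH) consumed by analyte = 0.02768 − 2.096 × 10^-3 = 0.02559 mol
From the 1:2 ratio, n((NH4)2SO4) = 1/2 × 0.02559 = 0.01279 mol
mass of (NH4)2SO4 = 0.01279 × 132.14 = 1.691 g

1.691 g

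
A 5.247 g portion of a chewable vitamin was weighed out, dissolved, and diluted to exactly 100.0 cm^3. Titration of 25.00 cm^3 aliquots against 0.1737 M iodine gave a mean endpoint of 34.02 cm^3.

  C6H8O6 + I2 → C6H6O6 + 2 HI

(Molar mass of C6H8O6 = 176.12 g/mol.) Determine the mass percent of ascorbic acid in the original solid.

79.34 %

n(I2) per titration = 0.03402 × 0.1737 = 5.909 × 10^-3 mol
n(C6H8O6) in each aliquot = 5.909 × 10^-3 mol (1:1 ratio)
n(C6H8O6) in the whole flask = 5.909 × 10^-3 × 100.0/25.00 = 0.02364 mol
mass of C6H8O6 = 0.02364 × 176.12 = 4.163 g
% C6H8O6 = 4.163 / 5.247 × 100 = 79.34 %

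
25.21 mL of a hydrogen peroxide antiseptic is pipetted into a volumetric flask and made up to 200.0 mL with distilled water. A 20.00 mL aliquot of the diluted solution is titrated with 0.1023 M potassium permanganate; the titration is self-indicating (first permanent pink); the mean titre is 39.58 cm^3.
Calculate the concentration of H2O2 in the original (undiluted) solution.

4.015 M

2 MnO4^- + 5 H2O2 + 6 H^+ → 2 Mn^2+ + 5 O2 + 8 H2O
n(KMnO4) = 0.03958 × 0.1023 = 4.049 × 10^-3 mol
From the 5:2 ratio, n(H2O2) in the aliquot = 5/2 × 4.049 × 10^-3 = 0.01012 mol
[H2O2]_dilute = 0.01012 / 0.02000 = 0.5061 mol/L
Dilution factor = 200.0 / 25.21 = 7.933
[H2O2]_stock = 0.5061 × 7.933 = 4.015 mol/L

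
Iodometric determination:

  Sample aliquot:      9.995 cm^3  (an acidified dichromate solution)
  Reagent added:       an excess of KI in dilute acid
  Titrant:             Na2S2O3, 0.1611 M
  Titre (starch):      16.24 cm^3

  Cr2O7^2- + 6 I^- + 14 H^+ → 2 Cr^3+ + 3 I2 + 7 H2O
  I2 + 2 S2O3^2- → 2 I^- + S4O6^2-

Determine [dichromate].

0.04363 M

n(S2O3^2-) = 0.01624 × 0.1611 = 2.616 × 10^-3 mol
n(I2) = n(S2O3^2-)/2 = 1.308 × 10^-3 mol
From the 1:3 ratio, n(Cr2O7^2-) in the aliquot = 1/3 × 1.308 × 10^-3 = 4.360 × 10^-4 mol
[Cr2O7^2-] = 4.360 × 10^-4 / 0.009995 = 0.04363 mol/L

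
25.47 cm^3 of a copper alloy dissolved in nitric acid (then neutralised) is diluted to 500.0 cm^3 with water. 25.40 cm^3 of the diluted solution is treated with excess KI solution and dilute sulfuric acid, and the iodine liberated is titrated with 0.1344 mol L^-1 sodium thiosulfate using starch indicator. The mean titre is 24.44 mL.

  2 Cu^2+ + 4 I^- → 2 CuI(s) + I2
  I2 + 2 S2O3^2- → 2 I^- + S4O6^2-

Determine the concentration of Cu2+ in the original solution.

n(S2O3^2-) = 0.02444 × 0.1344 = 3.285 × 10^-3 mol
n(I2) = n(S2O3^2-)/2 = 1.642 × 10^-3 mol
From the 2:1 ratio, n(Cu2+) in the aliquot = 2/1 × 1.642 × 10^-3 = 3.285 × 10^-3 mol
[Cu2+]_dilute = 3.285 × 10^-3 / 0.02540 = 0.1293 mol/L
[Cu2+]_original = 0.1293 × 500.0/25.47 = 2.539 mol/L

2.539 mol/L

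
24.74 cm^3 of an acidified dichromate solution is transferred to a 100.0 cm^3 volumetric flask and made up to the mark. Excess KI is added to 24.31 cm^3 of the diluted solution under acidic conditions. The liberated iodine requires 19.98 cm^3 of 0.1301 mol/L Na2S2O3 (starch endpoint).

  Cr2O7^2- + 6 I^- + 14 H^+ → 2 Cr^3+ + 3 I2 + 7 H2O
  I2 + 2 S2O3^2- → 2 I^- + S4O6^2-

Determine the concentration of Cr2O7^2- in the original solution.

0.07203 mol/L

n(S2O3^2-) = 0.01998 × 0.1301 = 2.599 × 10^-3 mol
n(I2) = n(S2O3^2-)/2 = 1.300 × 10^-3 mol
From the 1:3 ratio, n(Cr2O7^2-) in the aliquot = 1/3 × 1.300 × 10^-3 = 4.332 × 10^-4 mol
[Cr2O7^2-]_dilute = 4.332 × 10^-4 / 0.02431 = 0.01782 mol/L
[Cr2O7^2-]_original = 0.01782 × 100.0/24.74 = 0.07203 mol/L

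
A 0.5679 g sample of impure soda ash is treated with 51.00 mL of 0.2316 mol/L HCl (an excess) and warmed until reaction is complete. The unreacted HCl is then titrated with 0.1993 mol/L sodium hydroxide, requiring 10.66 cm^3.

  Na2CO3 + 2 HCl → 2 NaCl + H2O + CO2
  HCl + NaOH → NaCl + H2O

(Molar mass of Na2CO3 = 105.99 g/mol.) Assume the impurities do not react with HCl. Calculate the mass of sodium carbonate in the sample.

n(HCl) added = 0.05100 × 0.2316 = 0.01181 mol
n(NaOH) used in back-titration = 0.01066 × 0.1993 = 2.125 × 10^-3 mol
n(HCl) left over = 2.125 × 10^-3 mol (1:1 ratio)
n(HCl) consumed by analyte = 0.01181 − 2.125 × 10^-3 = 9.687 × 10^-3 mol
From the 1:2 ratio, n(Na2CO3) = 1/2 × 9.687 × 10^-3 = 4.844 × 10^-3 mol
mass of Na2CO3 = 4.844 × 10^-3 × 105.99 = 0.5134 g

0.5134 g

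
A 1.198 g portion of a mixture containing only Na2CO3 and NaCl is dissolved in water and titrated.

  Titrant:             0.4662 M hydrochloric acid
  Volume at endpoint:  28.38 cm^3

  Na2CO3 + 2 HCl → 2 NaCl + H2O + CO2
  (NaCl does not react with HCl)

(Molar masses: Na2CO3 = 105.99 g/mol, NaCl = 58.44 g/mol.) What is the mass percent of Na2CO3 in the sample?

n(HCl) = 0.02838 × 0.4662 = 0.01323 mol
Let x = n(Na2CO3), y = n(NaCl).
Titrant: 2x = 0.01323;  mass: 105.99x + 58.44y = 1.198
Solving, x = 6.615 × 10^-3 mol, y = 8.502 × 10^-3 mol
mass of Na2CO3 = 6.615 × 10^-3 × 105.99 = 0.7012 g
% Na2CO3 = 0.7012 / 1.198 × 100 = 58.53 %

58.53 %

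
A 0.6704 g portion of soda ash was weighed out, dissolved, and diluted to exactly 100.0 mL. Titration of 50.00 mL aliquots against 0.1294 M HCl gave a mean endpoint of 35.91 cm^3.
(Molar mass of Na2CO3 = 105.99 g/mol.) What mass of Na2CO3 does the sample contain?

0.4925 g

Na2CO3 + 2 HCl → 2 NaCl + H2O + CO2
n(HCl) per titration = 0.03591 × 0.1294 = 4.647 × 10^-3 mol
From the 1:2 ratio, n(Na2CO3) in each aliquot = 1/2 × 4.647 × 10^-3 = 2.323 × 10^-3 mol
n(Na2CO3) in the whole flask = 2.323 × 10^-3 × 100.0/50.00 = 4.647 × 10^-3 mol
mass of Na2CO3 = 4.647 × 10^-3 × 105.99 = 0.4925 g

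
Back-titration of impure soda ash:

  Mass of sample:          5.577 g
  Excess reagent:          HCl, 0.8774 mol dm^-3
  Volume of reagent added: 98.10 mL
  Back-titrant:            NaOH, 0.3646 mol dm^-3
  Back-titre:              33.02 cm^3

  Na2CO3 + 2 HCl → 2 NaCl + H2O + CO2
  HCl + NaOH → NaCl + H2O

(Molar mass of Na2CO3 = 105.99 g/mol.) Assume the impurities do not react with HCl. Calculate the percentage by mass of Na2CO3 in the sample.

70.35 %

n(HCl) added = 0.09810 × 0.8774 = 0.08607 mol
n(NaOH) used in back-titration = 0.03302 × 0.3646 = 0.01204 mol
n(HCl) left over = 0.01204 mol (1:1 ratio)
n(HCl) consumed by analyte = 0.08607 − 0.01204 = 0.07403 mol
From the 1:2 ratio, n(Na2CO3) = 1/2 × 0.07403 = 0.03702 mol
mass of Na2CO3 = 0.03702 × 105.99 = 3.923 g
% Na2CO3 = 3.923 / 5.577 × 100 = 70.35 %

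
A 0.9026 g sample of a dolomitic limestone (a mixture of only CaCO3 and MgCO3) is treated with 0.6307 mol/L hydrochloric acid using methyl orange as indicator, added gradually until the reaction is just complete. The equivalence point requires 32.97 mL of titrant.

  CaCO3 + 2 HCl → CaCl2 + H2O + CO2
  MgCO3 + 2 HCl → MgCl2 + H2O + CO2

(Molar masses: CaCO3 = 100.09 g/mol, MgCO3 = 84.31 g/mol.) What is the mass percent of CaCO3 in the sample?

n(HCl) = 0.03297 × 0.6307 = 0.02079 mol
Let x = n(CaCO3), y = n(MgCO3).
Titrant: 2x + 2y = 0.02079;  mass: 100.09x + 84.31y = 0.9026
Solving, x = 1.649 × 10^-3 mol, y = 8.748 × 10^-3 mol
mass of CaCO3 = 1.649 × 10^-3 × 100.09 = 0.1650 g
% CaCO3 = 0.1650 / 0.9026 × 100 = 18.29 %

18.29 %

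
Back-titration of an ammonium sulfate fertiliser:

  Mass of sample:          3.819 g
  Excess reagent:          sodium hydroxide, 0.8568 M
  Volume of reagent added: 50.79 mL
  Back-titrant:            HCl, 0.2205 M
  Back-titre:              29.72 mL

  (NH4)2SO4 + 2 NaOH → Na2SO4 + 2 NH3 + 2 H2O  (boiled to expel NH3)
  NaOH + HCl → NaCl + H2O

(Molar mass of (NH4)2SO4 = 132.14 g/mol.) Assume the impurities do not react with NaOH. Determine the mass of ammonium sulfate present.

n(NaOH) added = 0.05079 × 0.8568 = 0.04352 mol
n(HCl) used in back-titration = 0.02972 × 0.2205 = 6.553 × 10^-3 mol
n(NaOH) left over = 6.553 × 10^-3 mol (1:1 ratio)
n(NaOH) consumed by analyte = 0.04352 − 6.553 × 10^-3 = 0.03696 mol
From the 1:2 ratio, n((NH4)2SO4) = 1/2 × 0.03696 = 0.01848 mol
mass of (NH4)2SO4 = 0.01848 × 132.14 = 2.442 g

2.442 g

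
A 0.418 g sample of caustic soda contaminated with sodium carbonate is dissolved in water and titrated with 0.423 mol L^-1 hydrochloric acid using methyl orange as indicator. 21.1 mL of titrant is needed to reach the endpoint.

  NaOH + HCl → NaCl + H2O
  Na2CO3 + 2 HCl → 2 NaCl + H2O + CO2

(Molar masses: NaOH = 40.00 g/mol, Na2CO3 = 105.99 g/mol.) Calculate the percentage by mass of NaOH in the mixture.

40.5 %

n(HCl) = 0.0211 × 0.423 = 8.93 × 10^-3 mol
Let x = n(NaOH), y = n(Na2CO3).
Titrant: 1x + 2y = 8.93 × 10^-3;  mass: 40.00x + 105.99y = 0.418
Solving, x = 4.23 × 10^-3 mol, y = 2.35 × 10^-3 mol
mass of NaOH = 4.23 × 10^-3 × 40.00 = 0.169 g
% NaOH = 0.169 / 0.418 × 100 = 40.5 %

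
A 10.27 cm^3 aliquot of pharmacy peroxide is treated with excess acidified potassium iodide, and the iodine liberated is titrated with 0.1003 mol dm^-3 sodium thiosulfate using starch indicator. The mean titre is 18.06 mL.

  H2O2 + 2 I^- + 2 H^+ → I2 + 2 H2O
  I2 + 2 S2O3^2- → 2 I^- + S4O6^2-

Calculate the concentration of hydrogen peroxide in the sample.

0.08819 mol/L

n(S2O3^2-) = 0.01806 × 0.1003 = 1.811 × 10^-3 mol
n(I2) = n(S2O3^2-)/2 = 9.057 × 10^-4 mol
n(H2O2) in the aliquot = 9.057 × 10^-4 mol (1:1 ratio)
[H2O2] = 9.057 × 10^-4 / 0.01027 = 0.08819 mol/L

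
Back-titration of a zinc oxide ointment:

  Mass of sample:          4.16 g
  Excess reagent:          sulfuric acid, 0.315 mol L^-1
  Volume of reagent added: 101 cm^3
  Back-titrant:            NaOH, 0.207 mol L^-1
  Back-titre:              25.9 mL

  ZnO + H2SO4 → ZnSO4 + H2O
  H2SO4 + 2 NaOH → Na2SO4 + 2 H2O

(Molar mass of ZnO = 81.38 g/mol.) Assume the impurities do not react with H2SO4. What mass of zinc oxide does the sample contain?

n(H2SO4) added = 0.101 × 0.315 = 0.0318 mol
n(NaOH) used in back-titration = 0.0259 × 0.207 = 5.36 × 10^-3 mol
From the 1:2 ratio, n(H2SO4) left over = 1/2 × 5.36 × 10^-3 = 2.68 × 10^-3 mol
n(H2SO4) consumed by analyte = 0.0318 − 2.68 × 10^-3 = 0.0291 mol
n(ZnO) = 0.0291 mol (1:1 ratio)
mass of ZnO = 0.0291 × 81.38 = 2.37 g

2.37 g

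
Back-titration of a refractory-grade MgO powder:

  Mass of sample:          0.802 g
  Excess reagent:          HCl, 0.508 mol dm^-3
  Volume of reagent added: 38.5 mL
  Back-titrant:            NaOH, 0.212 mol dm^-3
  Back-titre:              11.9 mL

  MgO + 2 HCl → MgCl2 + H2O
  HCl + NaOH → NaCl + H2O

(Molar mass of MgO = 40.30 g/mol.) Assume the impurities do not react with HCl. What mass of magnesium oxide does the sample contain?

0.343 g

n(HCl) added = 0.0385 × 0.508 = 0.0196 mol
n(NaOH) used in back-titration = 0.0119 × 0.212 = 2.52 × 10^-3 mol
n(HCl) left over = 2.52 × 10^-3 mol (1:1 ratio)
n(HCl) consumed by analyte = 0.0196 − 2.52 × 10^-3 = 0.0170 mol
From the 1:2 ratio, n(MgO) = 1/2 × 0.0170 = 8.52 × 10^-3 mol
mass of MgO = 8.52 × 10^-3 × 40.30 = 0.343 g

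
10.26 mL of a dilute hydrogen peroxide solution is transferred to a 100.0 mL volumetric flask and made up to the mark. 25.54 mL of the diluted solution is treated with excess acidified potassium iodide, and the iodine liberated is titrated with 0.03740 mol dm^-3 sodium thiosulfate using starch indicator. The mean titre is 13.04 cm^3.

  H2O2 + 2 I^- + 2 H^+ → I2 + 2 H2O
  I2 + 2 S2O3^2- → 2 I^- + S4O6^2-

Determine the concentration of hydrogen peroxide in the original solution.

n(S2O3^2-) = 0.01304 × 0.03740 = 4.877 × 10^-4 mol
n(I2) = n(S2O3^2-)/2 = 2.438 × 10^-4 mol
n(H2O2) in the aliquot = 2.438 × 10^-4 mol (1:1 ratio)
[H2O2]_dilute = 2.438 × 10^-4 / 0.02554 = 0.009548 mol/L
[H2O2]_original = 0.009548 × 100.0/10.26 = 0.09306 mol/L

0.09306 mol/L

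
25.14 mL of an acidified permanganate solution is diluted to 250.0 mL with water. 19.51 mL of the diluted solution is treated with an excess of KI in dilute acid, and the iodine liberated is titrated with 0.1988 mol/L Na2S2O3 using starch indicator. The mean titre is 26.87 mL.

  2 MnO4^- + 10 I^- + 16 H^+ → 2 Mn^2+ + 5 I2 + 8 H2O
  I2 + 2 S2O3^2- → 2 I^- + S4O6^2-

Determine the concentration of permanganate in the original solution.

n(S2O3^2-) = 0.02687 × 0.1988 = 5.342 × 10^-3 mol
n(I2) = n(S2O3^2-)/2 = 2.671 × 10^-3 mol
From the 2:5 ratio, n(MnO4^-) in the aliquot = 2/5 × 2.671 × 10^-3 = 1.068 × 10^-3 mol
[MnO4^-]_dilute = 1.068 × 10^-3 / 0.01951 = 0.05476 mol/L
[MnO4^-]_original = 0.05476 × 250.0/25.14 = 0.5445 mol/L

0.5445 mol/L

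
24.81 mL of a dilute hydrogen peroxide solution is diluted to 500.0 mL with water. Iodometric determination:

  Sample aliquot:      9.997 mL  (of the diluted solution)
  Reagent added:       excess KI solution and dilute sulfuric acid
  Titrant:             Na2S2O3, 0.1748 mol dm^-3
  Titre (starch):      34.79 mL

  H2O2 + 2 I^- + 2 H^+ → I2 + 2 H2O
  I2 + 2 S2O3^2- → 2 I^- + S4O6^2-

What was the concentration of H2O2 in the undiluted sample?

6.130 mol/L

n(S2O3^2-) = 0.03479 × 0.1748 = 6.081 × 10^-3 mol
n(I2) = n(S2O3^2-)/2 = 3.041 × 10^-3 mol
n(H2O2) in the aliquot = 3.041 × 10^-3 mol (1:1 ratio)
[H2O2]_dilute = 3.041 × 10^-3 / 0.009997 = 0.3042 mol/L
[H2O2]_original = 0.3042 × 500.0/24.81 = 6.130 mol/L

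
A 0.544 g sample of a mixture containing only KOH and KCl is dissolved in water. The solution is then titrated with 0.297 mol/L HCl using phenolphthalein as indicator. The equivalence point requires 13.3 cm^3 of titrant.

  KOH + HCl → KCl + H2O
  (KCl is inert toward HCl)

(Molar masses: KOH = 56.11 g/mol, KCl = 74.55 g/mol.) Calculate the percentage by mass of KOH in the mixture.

n(HCl) = 0.0133 × 0.297 = 3.95 × 10^-3 mol
Let x = n(KOH), y = n(KCl).
Titrant: 1x = 3.95 × 10^-3;  mass: 56.11x + 74.55y = 0.544
Solving, x = 3.95 × 10^-3 mol, y = 4.32 × 10^-3 mol
mass of KOH = 3.95 × 10^-3 × 56.11 = 0.222 g
% KOH = 0.222 / 0.544 × 100 = 40.7 %

40.7 %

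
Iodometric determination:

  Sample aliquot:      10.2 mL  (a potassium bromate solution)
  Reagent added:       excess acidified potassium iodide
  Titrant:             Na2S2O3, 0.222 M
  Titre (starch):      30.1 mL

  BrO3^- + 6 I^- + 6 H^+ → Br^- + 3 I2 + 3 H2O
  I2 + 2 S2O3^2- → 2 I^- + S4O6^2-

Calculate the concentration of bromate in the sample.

n(S2O3^2-) = 0.0301 × 0.222 = 6.68 × 10^-3 mol
n(I2) = n(S2O3^2-)/2 = 3.34 × 10^-3 mol
From the 1:3 ratio, n(BrO3^-) in the aliquot = 1/3 × 3.34 × 10^-3 = 1.11 × 10^-3 mol
[BrO3^-] = 1.11 × 10^-3 / 0.0102 = 0.109 mol/L

0.109 M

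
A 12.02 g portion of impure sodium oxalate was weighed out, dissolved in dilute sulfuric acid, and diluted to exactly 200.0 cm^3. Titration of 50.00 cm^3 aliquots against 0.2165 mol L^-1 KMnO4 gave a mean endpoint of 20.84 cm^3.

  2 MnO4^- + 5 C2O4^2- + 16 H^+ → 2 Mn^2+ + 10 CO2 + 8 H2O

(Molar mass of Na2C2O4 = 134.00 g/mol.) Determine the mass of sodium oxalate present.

n(KMnO4) per titration = 0.02084 × 0.2165 = 4.512 × 10^-3 mol
From the 5:2 ratio, n(Na2C2O4) in each aliquot = 5/2 × 4.512 × 10^-3 = 0.01128 mol
n(Na2C2O4) in the whole flask = 0.01128 × 200.0/50.00 = 0.04512 mol
mass of Na2C2O4 = 0.04512 × 134.00 = 6.046 g

6.046 g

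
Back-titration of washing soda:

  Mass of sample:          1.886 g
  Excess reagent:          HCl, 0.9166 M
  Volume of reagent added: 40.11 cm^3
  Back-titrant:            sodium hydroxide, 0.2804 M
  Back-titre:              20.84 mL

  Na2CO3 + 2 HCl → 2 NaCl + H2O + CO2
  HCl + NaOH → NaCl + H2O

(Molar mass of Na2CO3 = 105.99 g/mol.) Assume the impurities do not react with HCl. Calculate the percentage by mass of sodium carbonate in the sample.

86.89 %

n(HCl) added = 0.04011 × 0.9166 = 0.03676 mol
n(NaOH) used in back-titration = 0.02084 × 0.2804 = 5.844 × 10^-3 mol
n(HCl) left over = 5.844 × 10^-3 mol (1:1 ratio)
n(HCl) consumed by analyte = 0.03676 − 5.844 × 10^-3 = 0.03092 mol
From the 1:2 ratio, n(Na2CO3) = 1/2 × 0.03092 = 0.01546 mol
mass of Na2CO3 = 0.01546 × 105.99 = 1.639 g
% Na2CO3 = 1.639 / 1.886 × 100 = 86.89 %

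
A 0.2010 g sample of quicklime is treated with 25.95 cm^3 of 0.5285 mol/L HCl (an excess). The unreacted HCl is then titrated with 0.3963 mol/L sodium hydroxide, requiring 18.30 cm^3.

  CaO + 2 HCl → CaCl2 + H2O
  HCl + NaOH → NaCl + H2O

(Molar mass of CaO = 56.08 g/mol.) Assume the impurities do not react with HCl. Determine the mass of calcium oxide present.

0.1812 g

n(HCl) added = 0.02595 × 0.5285 = 0.01371 mol
n(NaOH) used in back-titration = 0.01830 × 0.3963 = 7.252 × 10^-3 mol
n(HCl) left over = 7.252 × 10^-3 mol (1:1 ratio)
n(HCl) consumed by analyte = 0.01371 − 7.252 × 10^-3 = 6.462 × 10^-3 mol
From the 1:2 ratio, n(CaO) = 1/2 × 6.462 × 10^-3 = 3.231 × 10^-3 mol
mass of CaO = 3.231 × 10^-3 × 56.08 = 0.1812 g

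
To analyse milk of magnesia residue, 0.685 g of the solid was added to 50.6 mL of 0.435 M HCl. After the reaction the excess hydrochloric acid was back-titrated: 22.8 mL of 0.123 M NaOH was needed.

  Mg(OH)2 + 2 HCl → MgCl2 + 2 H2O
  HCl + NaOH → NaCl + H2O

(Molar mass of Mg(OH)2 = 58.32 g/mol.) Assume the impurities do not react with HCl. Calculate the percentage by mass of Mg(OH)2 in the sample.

n(HCl) added = 0.0506 × 0.435 = 0.0220 mol
n(NaOH) used in back-titration = 0.0228 × 0.123 = 2.80 × 10^-3 mol
n(HCl) left over = 2.80 × 10^-3 mol (1:1 ratio)
n(HCl) consumed by analyte = 0.0220 − 2.80 × 10^-3 = 0.0192 mol
From the 1:2 ratio, n(Mg(OH)2) = 1/2 × 0.0192 = 9.60 × 10^-3 mol
mass of Mg(OH)2 = 9.60 × 10^-3 × 58.32 = 0.560 g
% Mg(OH)2 = 0.560 / 0.685 × 100 = 81.8 %

81.8 %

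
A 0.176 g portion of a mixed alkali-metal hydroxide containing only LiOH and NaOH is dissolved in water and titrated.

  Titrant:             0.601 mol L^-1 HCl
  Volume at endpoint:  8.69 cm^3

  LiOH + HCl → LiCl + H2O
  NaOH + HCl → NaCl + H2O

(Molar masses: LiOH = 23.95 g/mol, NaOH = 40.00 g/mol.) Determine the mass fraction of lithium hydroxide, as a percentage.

27.9 %

n(HCl) = 0.00869 × 0.601 = 5.22 × 10^-3 mol
Let x = n(LiOH), y = n(NaOH).
Titrant: 1x + 1y = 5.22 × 10^-3;  mass: 23.95x + 40.00y = 0.176
Solving, x = 2.05 × 10^-3 mol, y = 3.17 × 10^-3 mol
mass of LiOH = 2.05 × 10^-3 × 23.95 = 0.0491 g
% LiOH = 0.0491 / 0.176 × 100 = 27.9 %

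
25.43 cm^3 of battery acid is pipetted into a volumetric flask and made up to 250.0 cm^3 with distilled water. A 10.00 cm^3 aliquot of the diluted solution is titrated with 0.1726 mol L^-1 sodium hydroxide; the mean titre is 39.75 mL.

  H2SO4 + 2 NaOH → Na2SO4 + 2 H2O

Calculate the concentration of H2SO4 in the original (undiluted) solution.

n(NaOH) = 0.03975 × 0.1726 = 6.861 × 10^-3 mol
From the 1:2 ratio, n(H2SO4) in the aliquot = 1/2 × 6.861 × 10^-3 = 3.430 × 10^-3 mol
[H2SO4]_dilute = 3.430 × 10^-3 / 0.01000 = 0.3430 mol/L
Dilution factor = 250.0 / 25.43 = 9.831
[H2SO4]_stock = 0.3430 × 9.831 = 3.372 mol/L

3.372 mol/L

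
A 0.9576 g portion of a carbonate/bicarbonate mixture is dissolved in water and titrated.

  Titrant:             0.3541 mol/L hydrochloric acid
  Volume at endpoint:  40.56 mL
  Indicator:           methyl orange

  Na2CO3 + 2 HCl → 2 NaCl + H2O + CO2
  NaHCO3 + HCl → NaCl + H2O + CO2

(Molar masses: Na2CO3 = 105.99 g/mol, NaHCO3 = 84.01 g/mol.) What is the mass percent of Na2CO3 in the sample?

n(HCl) = 0.04056 × 0.3541 = 0.01436 mol
Let x = n(Na2CO3), y = n(NaHCO3).
Titrant: 2x + 1y = 0.01436;  mass: 105.99x + 84.01y = 0.9576
Solving, x = 4.014 × 10^-3 mol, y = 6.335 × 10^-3 mol
mass of Na2CO3 = 4.014 × 10^-3 × 105.99 = 0.4254 g
% Na2CO3 = 0.4254 / 0.9576 × 100 = 44.43 %

44.43 %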